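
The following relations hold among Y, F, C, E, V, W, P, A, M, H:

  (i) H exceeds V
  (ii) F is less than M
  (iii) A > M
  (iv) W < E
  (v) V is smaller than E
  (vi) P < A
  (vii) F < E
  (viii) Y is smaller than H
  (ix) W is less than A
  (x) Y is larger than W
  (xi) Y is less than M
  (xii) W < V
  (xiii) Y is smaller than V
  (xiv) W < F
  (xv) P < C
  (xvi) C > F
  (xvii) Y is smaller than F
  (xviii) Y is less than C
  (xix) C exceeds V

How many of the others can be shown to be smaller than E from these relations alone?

From E the given relations immediately reach W, V, F.
From those, Y — 4 in total.
No other element is forced below E by the given relations, so the count is 4.

4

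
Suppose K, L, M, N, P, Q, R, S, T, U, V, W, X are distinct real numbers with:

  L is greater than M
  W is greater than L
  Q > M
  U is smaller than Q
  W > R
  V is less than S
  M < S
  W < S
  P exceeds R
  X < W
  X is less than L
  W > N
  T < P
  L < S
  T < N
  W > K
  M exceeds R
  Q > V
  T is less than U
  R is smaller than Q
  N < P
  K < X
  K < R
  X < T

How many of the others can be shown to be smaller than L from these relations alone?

From L the given relations immediately reach M, X.
From those, K, R — 4 in total.
Nothing else is reachable below L; 4 in all.

4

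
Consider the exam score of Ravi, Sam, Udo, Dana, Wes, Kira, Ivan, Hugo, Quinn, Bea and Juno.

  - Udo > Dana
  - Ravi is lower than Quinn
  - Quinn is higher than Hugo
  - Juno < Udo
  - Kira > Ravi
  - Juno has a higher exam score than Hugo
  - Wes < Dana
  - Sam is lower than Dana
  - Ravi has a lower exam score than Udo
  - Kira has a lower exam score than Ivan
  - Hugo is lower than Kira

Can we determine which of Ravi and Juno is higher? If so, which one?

undetermined

Following every chain through Ravi: above Ravi we get Quinn, Kira, Ivan, Udo.
Juno is not reached, and no chain runs the other way from Juno to Ravi.
So the given relations leave the order of Ravi and Juno undetermined.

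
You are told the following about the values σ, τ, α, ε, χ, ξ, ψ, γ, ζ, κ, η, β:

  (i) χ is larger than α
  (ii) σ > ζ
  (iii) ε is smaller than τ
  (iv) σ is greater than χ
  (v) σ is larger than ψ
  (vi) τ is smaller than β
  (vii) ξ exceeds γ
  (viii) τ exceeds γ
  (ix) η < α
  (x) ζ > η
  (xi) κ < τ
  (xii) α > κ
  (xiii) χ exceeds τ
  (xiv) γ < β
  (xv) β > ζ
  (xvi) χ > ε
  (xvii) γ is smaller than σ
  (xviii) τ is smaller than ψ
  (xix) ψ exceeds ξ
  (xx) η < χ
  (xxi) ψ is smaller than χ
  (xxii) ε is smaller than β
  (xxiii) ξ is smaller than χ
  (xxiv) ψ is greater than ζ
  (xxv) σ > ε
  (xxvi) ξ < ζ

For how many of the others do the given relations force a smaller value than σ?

Directly below σ: ε, γ, ζ, ψ, χ.
One step further: η, ξ, τ, α (9 so far).
One step further: κ (10 so far).
No other element is forced below σ by the given relations, so the count is 10.

10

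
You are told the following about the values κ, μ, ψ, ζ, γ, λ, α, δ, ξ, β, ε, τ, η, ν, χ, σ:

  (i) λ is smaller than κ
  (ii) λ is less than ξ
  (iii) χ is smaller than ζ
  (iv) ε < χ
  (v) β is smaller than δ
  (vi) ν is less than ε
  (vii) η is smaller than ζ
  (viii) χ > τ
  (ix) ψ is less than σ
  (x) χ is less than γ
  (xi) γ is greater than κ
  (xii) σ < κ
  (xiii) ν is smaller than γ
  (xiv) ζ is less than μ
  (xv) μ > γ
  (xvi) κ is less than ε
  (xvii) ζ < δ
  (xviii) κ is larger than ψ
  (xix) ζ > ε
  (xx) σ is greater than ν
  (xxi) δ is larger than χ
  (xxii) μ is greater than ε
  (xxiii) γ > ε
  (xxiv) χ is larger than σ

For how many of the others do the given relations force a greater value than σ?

From σ the given relations immediately reach κ, χ.
From those, ε, ζ, δ, γ — 6 in total.
From those, μ — 7 in total.
Nothing else is reachable above σ; 7 in all.

7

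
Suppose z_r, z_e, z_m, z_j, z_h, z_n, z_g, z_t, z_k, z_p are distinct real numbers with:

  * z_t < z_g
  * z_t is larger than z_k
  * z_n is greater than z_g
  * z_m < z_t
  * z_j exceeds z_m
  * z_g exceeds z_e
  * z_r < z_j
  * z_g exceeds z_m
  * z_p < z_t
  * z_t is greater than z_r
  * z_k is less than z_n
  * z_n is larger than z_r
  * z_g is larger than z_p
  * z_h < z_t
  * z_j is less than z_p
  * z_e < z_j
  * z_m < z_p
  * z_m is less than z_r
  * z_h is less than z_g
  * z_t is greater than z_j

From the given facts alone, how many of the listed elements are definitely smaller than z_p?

4

From z_p the given relations immediately reach z_m, z_j.
From those, z_e, z_r — 4 in total.
Nothing else is reachable below z_p; 4 in all.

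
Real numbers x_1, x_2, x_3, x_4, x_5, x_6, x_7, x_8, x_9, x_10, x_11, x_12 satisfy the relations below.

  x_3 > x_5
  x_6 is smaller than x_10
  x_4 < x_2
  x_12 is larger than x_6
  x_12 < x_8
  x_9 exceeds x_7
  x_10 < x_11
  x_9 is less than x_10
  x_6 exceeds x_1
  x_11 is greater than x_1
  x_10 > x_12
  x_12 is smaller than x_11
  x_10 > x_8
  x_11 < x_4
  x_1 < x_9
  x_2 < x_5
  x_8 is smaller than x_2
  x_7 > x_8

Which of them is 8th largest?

The consecutive relations fix a unique order: x_1 < x_6 < x_12 < x_8 < x_7 < x_9 < x_10 < x_11 < x_4 < x_2 < x_5 < x_3.
The 8th largest is x_7.

x_7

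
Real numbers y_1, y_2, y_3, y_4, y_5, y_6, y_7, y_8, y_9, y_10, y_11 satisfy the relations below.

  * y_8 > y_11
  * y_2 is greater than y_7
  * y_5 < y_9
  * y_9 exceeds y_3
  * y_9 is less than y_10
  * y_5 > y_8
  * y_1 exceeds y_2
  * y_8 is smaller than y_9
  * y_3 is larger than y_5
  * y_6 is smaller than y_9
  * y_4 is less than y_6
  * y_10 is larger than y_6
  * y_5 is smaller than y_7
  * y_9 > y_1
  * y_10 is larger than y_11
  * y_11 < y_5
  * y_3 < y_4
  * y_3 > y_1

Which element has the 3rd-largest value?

Chaining the given pairs: y_11 < y_8 < y_5 < y_7 < y_2 < y_1 < y_3 < y_4 < y_6 < y_9 < y_10.
Counting 3 from the largest end gives y_6.

y_6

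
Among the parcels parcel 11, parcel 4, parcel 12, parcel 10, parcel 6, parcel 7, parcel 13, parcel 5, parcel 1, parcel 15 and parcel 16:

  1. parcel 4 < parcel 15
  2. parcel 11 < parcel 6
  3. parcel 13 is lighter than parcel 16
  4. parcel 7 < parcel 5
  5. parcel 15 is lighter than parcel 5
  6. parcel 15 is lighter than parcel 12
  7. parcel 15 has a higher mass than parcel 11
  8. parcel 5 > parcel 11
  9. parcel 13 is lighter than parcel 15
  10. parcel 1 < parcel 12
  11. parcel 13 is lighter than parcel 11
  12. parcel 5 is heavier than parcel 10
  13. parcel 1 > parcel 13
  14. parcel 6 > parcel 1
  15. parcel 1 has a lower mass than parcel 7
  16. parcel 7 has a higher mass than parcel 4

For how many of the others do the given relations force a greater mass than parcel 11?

4

From parcel 11 the given relations immediately reach parcel 15, parcel 6, parcel 5.
From those, parcel 12 — 4 in total.
Nothing else is reachable above parcel 11; 4 in all.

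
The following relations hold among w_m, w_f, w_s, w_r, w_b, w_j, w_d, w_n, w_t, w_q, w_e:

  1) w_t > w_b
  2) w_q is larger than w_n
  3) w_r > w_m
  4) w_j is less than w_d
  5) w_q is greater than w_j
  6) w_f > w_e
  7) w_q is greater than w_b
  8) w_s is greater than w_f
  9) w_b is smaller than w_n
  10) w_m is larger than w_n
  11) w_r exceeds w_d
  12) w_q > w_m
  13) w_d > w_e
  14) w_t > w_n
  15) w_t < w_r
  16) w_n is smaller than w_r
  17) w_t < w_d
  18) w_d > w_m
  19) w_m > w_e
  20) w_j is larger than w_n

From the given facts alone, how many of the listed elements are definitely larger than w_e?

The elements the relations force above w_e are w_f, w_m, w_d, w_r, w_s, w_q — no chain reaches any other.
That is 6.

6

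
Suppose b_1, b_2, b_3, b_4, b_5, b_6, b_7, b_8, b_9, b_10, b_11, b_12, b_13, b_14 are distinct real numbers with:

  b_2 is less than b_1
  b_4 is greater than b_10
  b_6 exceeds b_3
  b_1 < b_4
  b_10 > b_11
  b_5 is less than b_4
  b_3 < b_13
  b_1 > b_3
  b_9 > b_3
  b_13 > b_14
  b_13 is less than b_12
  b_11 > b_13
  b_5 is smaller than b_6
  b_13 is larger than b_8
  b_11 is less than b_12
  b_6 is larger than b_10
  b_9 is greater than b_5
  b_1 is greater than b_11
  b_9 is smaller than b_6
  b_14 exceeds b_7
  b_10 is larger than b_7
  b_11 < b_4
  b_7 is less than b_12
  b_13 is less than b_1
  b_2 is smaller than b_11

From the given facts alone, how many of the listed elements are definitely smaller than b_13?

Directly below b_13: b_3, b_8, b_14.
One step further: b_7 (4 so far).
Nothing else is reachable below b_13; 4 in all.

4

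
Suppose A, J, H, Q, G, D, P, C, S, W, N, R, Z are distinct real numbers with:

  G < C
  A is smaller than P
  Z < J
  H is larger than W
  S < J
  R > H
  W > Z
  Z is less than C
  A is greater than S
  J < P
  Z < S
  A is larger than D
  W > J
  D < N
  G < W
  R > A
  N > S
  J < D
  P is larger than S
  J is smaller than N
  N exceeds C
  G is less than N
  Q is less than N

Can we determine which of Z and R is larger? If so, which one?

Chaining the given relations: Z < S < J < D < A < R.
So R is larger.

R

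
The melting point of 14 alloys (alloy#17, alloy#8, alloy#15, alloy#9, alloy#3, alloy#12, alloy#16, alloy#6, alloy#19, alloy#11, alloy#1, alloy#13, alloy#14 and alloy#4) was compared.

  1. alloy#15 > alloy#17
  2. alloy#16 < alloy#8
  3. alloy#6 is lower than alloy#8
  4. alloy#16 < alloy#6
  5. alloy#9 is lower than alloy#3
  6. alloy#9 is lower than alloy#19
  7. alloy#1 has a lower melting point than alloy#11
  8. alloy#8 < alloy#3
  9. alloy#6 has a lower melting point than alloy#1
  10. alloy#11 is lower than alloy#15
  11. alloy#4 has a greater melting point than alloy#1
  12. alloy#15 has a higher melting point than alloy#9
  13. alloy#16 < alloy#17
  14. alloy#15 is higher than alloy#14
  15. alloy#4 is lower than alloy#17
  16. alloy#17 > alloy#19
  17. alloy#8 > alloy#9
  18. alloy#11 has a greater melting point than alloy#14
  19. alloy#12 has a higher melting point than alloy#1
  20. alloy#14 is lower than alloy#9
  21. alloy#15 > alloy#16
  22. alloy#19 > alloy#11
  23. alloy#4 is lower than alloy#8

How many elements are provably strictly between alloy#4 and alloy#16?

The relations place alloy#16 below alloy#4. An element lies strictly between them when it is forced above alloy#16 and also forced below alloy#4.
Above alloy#16: {alloy#6, alloy#1, alloy#11, alloy#12, alloy#19, alloy#17, alloy#8, alloy#15, alloy#3}. Below alloy#4: {alloy#6, alloy#1}.
Intersection: {alloy#6, alloy#1} — 2.

2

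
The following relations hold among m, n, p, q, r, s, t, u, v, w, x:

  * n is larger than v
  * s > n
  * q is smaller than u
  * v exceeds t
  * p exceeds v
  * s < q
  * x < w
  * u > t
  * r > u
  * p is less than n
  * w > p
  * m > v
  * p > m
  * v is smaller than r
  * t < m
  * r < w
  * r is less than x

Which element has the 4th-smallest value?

Chaining the given pairs: t < v < m < p < n < s < q < u < r < x < w.
Counting 4 from the smallest end gives p.

p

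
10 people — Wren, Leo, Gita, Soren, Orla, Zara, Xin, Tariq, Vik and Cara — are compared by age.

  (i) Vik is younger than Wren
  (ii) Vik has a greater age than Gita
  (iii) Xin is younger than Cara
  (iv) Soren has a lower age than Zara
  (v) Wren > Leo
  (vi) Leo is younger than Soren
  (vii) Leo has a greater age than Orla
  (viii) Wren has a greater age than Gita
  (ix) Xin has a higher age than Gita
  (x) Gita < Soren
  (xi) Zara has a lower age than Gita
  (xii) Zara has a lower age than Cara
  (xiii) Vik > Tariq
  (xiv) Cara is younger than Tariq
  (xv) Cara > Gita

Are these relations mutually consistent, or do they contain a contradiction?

inconsistent

We have Gita < Soren stated directly, yet also Soren < Zara < Gita by chaining the others — so Soren < Gita. Contradiction.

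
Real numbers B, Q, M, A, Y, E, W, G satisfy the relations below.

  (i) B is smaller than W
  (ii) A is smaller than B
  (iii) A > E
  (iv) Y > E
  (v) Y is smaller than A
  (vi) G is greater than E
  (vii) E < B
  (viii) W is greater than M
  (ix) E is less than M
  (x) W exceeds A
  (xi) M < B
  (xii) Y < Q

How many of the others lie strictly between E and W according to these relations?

Chaining upward from E reaches: Y, A, M, Q, B, G.
Chaining downward from W reaches: Y, A, M, B.
Strictly between E and W are those in both lists: Y, A, M, B — 4 elements.

4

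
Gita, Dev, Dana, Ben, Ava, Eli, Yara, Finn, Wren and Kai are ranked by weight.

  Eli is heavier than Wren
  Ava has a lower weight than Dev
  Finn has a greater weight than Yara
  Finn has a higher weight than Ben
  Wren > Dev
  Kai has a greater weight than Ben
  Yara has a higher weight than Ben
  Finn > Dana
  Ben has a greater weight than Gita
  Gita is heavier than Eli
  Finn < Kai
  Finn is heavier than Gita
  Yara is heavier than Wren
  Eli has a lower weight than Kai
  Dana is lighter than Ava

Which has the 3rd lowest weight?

The consecutive relations fix a unique order: Dana < Ava < Dev < Wren < Eli < Gita < Ben < Yara < Finn < Kai.
The 3rd smallest is Dev.

Dev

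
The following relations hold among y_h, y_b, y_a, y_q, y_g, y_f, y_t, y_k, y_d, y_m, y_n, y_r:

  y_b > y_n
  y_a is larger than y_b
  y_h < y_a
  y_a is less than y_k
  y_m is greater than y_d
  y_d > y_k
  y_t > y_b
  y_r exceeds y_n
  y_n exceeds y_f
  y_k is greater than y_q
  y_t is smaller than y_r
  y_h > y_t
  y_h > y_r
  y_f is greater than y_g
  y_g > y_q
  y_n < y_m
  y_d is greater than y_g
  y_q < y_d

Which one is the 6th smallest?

Piecing the relations together gives one ordering: y_q < y_g < y_f < y_n < y_b < y_t < y_r < y_h < y_a < y_k < y_d < y_m.
Counting 6 from the smallest end gives y_t.

y_t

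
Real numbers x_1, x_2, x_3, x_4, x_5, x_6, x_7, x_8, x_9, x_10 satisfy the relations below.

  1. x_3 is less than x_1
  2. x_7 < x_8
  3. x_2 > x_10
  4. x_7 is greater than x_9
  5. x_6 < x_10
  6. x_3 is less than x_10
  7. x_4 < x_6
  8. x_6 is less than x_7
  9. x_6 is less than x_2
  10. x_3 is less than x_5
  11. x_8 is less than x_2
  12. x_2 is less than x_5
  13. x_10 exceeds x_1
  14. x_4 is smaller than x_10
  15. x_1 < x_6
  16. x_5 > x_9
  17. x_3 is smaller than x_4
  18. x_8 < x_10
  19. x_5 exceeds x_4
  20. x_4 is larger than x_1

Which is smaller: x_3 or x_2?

x_3

x_3 < x_1 and x_1 < x_4 give x_3 < x_4.
With x_4 < x_6: x_3 < x_1 < x_4 < x_6.
With x_6 < x_7: x_3 < x_1 < x_4 < x_6 < x_7.
Then x_7 < x_8 extends the chain to x_8.
Then x_8 < x_10 extends the chain to x_10.
Then x_10 < x_2 extends the chain to x_2.
So x_3 < x_2; x_3 is the smaller of the two.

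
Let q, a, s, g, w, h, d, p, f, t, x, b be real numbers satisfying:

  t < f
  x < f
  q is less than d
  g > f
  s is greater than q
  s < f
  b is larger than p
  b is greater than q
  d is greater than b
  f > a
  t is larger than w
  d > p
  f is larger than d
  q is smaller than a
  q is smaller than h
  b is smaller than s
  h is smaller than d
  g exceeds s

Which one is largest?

q is not greatest since q < s; a is not greatest since a < f; p is not greatest since p < b; w is not greatest since w < t; x is not greatest since x < f; b is not greatest since b < d; h is not greatest since h < d; s is not greatest since s < f; d is not greatest since d < f; t is not greatest since t < f; f is not greatest since f < g.
Only g has nothing above it, so g is the largest.

g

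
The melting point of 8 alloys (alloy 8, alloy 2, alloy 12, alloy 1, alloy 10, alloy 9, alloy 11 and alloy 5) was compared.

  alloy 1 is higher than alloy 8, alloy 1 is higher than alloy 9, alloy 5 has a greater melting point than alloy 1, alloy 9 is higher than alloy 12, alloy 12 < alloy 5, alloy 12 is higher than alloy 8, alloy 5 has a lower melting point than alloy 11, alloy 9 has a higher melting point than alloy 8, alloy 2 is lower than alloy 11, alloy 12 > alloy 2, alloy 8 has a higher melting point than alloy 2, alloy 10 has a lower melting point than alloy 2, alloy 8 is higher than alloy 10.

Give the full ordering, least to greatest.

alloy 10 < alloy 2 < alloy 8 < alloy 12 < alloy 9 < alloy 1 < alloy 5 < alloy 11

Nothing is placed below alloy 10, so it is least; from there alloy 10 < alloy 2; alloy 2 < alloy 8; alloy 8 < alloy 12; alloy 12 < alloy 9; alloy 9 < alloy 1; alloy 1 < alloy 5; alloy 5 < alloy 11, each given directly.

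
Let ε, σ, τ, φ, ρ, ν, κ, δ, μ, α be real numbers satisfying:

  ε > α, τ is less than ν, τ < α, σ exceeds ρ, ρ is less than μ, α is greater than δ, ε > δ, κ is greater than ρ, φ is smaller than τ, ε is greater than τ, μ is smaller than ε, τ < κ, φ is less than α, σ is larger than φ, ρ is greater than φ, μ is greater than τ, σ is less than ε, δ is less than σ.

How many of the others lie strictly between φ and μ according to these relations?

The relations place φ below μ. An element lies strictly between them when it is forced above φ and also forced below μ.
Above φ: {ρ, τ, ν, α, σ, κ, ε}. Below μ: {ρ, τ}.
Intersection: {ρ, τ} — 2.

2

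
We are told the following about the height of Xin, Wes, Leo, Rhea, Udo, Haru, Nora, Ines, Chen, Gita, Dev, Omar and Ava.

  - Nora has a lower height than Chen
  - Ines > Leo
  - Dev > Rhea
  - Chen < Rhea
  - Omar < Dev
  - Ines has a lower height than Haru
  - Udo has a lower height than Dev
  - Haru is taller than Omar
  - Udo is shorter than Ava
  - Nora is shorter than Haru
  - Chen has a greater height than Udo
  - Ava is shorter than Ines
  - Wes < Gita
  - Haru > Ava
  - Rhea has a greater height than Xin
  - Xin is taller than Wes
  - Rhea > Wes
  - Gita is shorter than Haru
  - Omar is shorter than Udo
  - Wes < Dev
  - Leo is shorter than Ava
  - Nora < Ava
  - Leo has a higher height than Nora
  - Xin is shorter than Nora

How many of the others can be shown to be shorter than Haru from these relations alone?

9

From Haru the given relations immediately reach Omar, Nora, Ava, Ines, Gita.
From those, Wes, Xin, Udo, Leo — 9 in total.
No other element is forced below Haru by the given relations, so the count is 9.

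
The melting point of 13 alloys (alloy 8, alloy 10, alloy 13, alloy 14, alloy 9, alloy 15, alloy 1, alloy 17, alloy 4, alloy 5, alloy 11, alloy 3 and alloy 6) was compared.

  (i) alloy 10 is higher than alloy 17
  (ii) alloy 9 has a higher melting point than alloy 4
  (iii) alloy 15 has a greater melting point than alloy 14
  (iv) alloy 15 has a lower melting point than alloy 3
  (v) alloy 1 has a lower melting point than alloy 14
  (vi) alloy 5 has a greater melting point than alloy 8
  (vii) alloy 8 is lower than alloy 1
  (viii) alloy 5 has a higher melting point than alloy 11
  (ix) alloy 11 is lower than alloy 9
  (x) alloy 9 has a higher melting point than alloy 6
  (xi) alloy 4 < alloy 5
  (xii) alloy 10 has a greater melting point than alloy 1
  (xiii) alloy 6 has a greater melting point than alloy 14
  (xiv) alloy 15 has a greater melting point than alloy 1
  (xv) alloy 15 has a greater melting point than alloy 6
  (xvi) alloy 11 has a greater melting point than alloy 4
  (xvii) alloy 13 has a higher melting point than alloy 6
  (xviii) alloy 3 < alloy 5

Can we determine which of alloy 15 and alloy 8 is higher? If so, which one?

Link the given pairs in sequence: alloy 8 < alloy 1; alloy 1 < alloy 14; alloy 14 < alloy 6; alloy 6 < alloy 15.
Chaining these gives alloy 8 < alloy 1 < alloy 14 < alloy 6 < alloy 15.
So alloy 15 is higher.

alloy 15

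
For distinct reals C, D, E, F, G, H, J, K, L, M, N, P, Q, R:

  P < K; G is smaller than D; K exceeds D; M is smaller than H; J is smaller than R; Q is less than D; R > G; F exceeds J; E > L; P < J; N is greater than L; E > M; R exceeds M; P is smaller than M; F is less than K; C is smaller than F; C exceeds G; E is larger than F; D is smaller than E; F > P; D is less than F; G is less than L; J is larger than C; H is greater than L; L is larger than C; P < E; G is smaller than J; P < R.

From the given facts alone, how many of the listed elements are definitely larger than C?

From C the given relations immediately reach L, J, F.
From those, R, N, K, E, H — 8 in total.
Nothing else is reachable above C; 8 in all.

8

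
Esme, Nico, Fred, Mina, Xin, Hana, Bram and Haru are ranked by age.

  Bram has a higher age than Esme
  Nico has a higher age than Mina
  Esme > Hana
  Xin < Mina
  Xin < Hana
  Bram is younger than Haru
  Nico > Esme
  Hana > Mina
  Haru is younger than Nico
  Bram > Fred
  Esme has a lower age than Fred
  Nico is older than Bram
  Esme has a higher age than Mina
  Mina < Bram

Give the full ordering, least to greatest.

Each adjacent pair is fixed by a given relation: Xin < Mina; Mina < Hana; Hana < Esme; Esme < Fred; Fred < Bram; Bram < Haru; Haru < Nico. Chaining them end to end gives the full order.

Xin < Mina < Hana < Esme < Fred < Bram < Haru < Nico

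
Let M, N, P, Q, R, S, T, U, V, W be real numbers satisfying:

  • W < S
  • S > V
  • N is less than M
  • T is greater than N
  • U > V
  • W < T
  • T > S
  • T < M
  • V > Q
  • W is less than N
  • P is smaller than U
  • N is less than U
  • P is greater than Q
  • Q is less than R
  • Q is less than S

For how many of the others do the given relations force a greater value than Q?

7

The elements the relations force above Q are V, R, S, T, P, U, M — no chain reaches any other.
That is 7.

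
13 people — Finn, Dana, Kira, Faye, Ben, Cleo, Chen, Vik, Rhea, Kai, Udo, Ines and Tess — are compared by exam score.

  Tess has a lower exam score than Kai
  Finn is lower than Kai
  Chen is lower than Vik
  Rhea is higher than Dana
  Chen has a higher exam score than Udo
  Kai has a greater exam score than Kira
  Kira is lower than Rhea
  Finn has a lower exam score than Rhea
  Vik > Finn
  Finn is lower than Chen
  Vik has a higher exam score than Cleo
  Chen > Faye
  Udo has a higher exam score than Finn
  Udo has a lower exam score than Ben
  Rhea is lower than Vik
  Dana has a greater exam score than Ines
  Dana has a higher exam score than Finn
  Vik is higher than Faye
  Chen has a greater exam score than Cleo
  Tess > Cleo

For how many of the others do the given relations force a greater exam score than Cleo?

4

The elements the relations force above Cleo are Tess, Chen, Kai, Vik — no chain reaches any other.
That is 4.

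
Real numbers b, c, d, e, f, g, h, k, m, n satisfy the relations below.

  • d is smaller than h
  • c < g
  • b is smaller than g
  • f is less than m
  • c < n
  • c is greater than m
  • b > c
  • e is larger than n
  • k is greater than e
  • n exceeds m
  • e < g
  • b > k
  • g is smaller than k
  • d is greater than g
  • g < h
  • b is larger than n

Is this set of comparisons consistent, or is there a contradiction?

inconsistent

We have g < k stated directly, yet also k < b < g by chaining the others — so k < g. Contradiction.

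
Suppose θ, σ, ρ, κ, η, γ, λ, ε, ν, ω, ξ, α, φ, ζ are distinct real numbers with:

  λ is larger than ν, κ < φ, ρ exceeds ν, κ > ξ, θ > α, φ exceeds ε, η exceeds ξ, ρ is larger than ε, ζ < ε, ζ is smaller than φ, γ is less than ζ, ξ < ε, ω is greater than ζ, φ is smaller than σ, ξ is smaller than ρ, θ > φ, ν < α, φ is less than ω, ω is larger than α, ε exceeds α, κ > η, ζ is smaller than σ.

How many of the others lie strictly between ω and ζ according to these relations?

The relations place ζ below ω. An element lies strictly between them when it is forced above ζ and also forced below ω.
Above ζ: {ε, ρ, φ, θ, σ}. Below ω: {γ, ξ, ν, α, η, ε, κ, φ}.
Intersection: {ε, φ} — 2.

2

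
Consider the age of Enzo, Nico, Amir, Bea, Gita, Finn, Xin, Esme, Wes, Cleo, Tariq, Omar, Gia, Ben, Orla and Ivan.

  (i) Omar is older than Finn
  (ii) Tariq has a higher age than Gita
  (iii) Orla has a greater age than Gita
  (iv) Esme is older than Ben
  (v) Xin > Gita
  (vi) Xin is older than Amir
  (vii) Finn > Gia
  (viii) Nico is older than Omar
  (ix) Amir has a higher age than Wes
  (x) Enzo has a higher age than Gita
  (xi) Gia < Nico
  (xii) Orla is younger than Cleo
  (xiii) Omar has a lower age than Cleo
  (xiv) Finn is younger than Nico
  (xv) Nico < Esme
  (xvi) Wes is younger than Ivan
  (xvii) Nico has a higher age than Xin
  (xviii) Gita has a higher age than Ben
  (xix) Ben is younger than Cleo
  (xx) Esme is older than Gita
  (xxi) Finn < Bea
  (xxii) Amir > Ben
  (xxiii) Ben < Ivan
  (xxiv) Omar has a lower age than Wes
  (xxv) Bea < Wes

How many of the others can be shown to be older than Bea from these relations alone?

From Bea the given relations immediately reach Wes.
From those, Amir, Ivan — 3 in total.
From those, Xin — 4 in total.
From those, Nico — 5 in total.
From those, Esme — 6 in total.
Nothing else is reachable above Bea; 6 in all.

6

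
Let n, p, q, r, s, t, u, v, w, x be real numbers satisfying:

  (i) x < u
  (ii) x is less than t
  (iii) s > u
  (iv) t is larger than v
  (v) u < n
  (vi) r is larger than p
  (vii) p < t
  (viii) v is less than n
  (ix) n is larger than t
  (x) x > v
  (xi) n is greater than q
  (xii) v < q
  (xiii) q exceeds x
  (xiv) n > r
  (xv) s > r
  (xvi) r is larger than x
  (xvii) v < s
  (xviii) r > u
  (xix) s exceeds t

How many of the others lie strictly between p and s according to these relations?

2

Chaining upward from p reaches: t, r, n.
Chaining downward from s reaches: v, x, u, t, r.
Strictly between p and s are those in both lists: t, r — 2 elements.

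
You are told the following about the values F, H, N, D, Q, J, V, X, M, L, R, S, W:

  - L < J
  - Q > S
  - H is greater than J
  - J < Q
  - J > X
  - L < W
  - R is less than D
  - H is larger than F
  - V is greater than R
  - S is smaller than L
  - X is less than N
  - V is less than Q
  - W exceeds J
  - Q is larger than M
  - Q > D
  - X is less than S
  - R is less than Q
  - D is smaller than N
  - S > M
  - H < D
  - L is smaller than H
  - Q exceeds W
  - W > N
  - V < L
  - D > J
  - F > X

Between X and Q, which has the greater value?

X < S < L < J < H < D < N < W < Q, by transitivity through S, L, J, H, D, N, W.
So X < Q; Q is the larger of the two.

Q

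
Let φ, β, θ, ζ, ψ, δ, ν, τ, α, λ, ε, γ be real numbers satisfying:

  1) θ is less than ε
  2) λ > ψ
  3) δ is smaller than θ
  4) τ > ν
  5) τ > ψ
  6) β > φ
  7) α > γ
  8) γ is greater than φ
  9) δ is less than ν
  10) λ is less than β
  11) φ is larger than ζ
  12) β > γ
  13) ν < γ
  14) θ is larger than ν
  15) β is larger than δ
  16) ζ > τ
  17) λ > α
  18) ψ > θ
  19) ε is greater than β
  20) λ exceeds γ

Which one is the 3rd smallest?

θ

Chaining the given pairs: δ < ν < θ < ψ < τ < ζ < φ < γ < α < λ < β < ε.
The 3rd smallest is θ.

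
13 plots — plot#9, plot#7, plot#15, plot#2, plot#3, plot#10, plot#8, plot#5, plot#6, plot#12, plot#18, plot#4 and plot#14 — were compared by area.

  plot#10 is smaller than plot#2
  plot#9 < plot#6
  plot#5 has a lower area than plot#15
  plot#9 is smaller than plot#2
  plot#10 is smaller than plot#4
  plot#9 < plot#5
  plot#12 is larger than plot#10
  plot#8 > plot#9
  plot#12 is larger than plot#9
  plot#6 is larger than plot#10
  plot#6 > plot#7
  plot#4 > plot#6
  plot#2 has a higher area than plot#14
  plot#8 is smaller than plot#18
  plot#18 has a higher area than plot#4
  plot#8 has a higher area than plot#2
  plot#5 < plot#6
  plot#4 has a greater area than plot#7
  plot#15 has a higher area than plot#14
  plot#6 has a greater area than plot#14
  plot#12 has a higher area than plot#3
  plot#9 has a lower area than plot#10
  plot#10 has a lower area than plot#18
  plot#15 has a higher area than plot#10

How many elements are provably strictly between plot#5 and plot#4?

1

Chaining upward from plot#5 reaches: plot#15, plot#6, plot#18.
Chaining downward from plot#4 reaches: plot#14, plot#9, plot#10, plot#7, plot#6.
Strictly between plot#5 and plot#4 are those in both lists: plot#6 — 1 element.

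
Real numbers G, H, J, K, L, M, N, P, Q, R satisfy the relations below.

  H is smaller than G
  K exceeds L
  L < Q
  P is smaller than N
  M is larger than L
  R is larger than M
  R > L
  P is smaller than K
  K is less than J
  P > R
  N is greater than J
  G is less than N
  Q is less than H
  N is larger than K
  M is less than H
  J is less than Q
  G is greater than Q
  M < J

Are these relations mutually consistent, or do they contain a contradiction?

The single ordering L < M < R < P < K < J < Q < H < G < N satisfies every listed relation, so no contradiction arises.

consistent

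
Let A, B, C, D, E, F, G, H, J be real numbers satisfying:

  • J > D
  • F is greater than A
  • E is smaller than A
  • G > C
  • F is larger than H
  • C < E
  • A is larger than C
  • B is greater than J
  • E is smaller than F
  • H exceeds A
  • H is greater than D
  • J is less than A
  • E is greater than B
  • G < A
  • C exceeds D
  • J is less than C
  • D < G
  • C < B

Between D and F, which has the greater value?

D < J < C < B < E < A < F, by transitivity through J, C, B, E, A.
So D < F; F is the larger of the two.

F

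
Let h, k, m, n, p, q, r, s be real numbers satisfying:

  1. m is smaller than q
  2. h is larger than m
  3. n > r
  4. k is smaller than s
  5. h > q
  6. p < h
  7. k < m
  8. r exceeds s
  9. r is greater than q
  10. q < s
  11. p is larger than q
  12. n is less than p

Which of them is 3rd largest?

n

Chaining the given pairs: k < m < q < s < r < n < p < h.
Counting 3 from the largest end gives n.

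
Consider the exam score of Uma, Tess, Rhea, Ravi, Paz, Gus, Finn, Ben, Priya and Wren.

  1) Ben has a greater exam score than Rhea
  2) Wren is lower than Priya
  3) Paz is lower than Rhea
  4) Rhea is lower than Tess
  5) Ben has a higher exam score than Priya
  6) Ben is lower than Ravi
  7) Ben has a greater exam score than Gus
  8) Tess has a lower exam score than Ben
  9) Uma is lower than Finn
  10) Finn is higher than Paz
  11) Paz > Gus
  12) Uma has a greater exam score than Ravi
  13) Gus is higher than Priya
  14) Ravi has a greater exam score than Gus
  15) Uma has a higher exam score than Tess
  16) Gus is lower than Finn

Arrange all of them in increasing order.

Wren < Priya < Gus < Paz < Rhea < Tess < Ben < Ravi < Uma < Finn

The consecutive links are each given: Wren < Priya; Priya < Gus; Gus < Paz; Paz < Rhea; Rhea < Tess; Tess < Ben; Ben < Ravi; Ravi < Uma; Uma < Finn.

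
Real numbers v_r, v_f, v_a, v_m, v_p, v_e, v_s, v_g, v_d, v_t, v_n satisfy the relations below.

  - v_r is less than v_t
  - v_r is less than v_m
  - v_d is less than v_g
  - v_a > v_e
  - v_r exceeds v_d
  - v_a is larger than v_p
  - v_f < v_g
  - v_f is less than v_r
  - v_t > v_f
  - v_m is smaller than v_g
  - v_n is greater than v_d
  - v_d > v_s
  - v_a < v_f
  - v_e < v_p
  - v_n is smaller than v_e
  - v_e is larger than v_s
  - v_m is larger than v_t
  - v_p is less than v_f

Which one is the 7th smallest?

Chaining the given pairs: v_s < v_d < v_n < v_e < v_p < v_a < v_f < v_r < v_t < v_m < v_g.
The 7th smallest is v_f.

v_f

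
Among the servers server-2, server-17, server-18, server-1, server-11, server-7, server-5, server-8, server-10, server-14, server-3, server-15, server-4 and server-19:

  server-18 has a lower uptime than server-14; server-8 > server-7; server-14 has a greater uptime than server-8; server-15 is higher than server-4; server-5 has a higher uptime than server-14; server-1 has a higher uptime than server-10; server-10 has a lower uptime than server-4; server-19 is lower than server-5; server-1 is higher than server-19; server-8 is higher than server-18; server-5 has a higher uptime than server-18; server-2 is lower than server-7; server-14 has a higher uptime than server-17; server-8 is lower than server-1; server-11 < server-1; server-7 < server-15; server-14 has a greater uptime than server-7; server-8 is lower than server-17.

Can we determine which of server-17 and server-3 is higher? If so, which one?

Following every chain through server-17: above server-17 we get server-14, server-5; below server-17 we get server-2, server-7, server-18, server-8.
server-3 is not reached, and no chain runs the other way from server-3 to server-17.
So the given relations leave the order of server-17 and server-3 undetermined.

undetermined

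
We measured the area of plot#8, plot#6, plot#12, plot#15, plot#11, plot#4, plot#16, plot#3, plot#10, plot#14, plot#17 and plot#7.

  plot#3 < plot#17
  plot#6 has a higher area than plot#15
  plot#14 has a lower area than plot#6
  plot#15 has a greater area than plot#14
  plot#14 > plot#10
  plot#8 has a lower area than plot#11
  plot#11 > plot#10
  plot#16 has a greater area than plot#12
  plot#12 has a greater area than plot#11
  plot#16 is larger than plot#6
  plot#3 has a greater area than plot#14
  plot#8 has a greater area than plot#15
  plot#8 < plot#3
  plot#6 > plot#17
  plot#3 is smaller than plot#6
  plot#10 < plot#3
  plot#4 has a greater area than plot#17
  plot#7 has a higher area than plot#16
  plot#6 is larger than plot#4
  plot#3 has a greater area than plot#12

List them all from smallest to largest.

plot#10 < plot#14 < plot#15 < plot#8 < plot#11 < plot#12 < plot#3 < plot#17 < plot#4 < plot#6 < plot#16 < plot#7

The consecutive links are each given: plot#10 < plot#14; plot#14 < plot#15; plot#15 < plot#8; plot#8 < plot#11; plot#11 < plot#12; plot#12 < plot#3; plot#3 < plot#17; plot#17 < plot#4; plot#4 < plot#6; plot#6 < plot#16; plot#16 < plot#7.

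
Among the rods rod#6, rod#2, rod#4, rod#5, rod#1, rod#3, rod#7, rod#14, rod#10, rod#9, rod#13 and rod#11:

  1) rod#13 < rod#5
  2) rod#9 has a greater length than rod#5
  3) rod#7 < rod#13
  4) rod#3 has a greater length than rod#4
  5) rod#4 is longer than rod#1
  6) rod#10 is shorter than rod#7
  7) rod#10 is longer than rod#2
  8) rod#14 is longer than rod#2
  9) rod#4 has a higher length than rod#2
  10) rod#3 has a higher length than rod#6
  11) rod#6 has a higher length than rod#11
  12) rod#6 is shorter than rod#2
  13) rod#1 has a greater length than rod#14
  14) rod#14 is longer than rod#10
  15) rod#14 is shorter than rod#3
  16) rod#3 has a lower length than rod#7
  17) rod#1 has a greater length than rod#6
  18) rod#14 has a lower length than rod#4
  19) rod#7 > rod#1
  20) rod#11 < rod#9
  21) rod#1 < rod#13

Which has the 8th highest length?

rod#14

Chaining the given pairs: rod#11 < rod#6 < rod#2 < rod#10 < rod#14 < rod#1 < rod#4 < rod#3 < rod#7 < rod#13 < rod#5 < rod#9.
Counting 8 from the largest end gives rod#14.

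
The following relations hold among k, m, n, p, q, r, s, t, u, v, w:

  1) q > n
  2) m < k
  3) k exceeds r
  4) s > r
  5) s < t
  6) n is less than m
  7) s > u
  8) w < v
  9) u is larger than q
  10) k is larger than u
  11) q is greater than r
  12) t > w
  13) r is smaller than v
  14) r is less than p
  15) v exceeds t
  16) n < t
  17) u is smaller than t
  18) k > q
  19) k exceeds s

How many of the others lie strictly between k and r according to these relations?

3

Chaining upward from r reaches: q, u, s, t, v, p.
Chaining downward from k reaches: n, q, u, m, s.
Strictly between r and k are those in both lists: q, u, s — 3 elements.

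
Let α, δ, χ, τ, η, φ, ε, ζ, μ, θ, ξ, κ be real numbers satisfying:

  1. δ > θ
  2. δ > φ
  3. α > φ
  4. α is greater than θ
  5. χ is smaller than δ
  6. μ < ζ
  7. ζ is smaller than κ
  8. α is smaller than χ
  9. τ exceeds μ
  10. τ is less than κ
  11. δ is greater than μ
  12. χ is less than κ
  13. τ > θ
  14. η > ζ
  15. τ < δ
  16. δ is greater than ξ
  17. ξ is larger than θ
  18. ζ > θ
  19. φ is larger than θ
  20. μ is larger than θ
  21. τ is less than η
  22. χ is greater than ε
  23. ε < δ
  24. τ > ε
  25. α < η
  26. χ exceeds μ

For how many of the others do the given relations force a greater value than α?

4

The elements the relations force above α are η, χ, κ, δ — no chain reaches any other.
That is 4.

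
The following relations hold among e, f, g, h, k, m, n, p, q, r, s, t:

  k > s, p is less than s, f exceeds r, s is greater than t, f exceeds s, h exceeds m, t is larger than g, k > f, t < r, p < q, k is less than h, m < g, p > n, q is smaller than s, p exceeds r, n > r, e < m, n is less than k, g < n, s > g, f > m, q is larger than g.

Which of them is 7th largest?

The consecutive relations fix a unique order: e < m < g < t < r < n < p < q < s < f < k < h.
The 7th largest is n.

n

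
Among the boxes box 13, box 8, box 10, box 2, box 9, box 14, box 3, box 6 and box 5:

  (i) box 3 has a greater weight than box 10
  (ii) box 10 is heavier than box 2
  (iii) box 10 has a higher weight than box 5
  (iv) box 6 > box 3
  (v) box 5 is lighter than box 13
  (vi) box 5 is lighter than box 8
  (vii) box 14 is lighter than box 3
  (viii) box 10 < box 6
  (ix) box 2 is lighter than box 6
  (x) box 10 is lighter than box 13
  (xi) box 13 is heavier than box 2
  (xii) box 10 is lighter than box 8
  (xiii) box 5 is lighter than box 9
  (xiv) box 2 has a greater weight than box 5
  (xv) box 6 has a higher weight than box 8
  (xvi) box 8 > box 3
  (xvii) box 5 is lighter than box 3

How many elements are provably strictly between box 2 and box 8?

The relations place box 2 below box 8. An element lies strictly between them when it is forced above box 2 and also forced below box 8.
Above box 2: {box 10, box 3, box 13, box 6}. Below box 8: {box 5, box 14, box 10, box 3}.
Intersection: {box 10, box 3} — 2.

2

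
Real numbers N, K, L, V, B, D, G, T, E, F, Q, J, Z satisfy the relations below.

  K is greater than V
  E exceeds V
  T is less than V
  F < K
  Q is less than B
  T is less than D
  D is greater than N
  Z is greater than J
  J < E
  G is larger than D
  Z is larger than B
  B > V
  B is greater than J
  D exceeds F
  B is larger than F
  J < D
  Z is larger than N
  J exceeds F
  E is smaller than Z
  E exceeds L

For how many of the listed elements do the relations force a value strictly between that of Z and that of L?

1

Chaining upward from L reaches: E.
Chaining downward from Z reaches: T, F, V, J, Q, N, B, E.
Strictly between L and Z are those in both lists: E — 1 element.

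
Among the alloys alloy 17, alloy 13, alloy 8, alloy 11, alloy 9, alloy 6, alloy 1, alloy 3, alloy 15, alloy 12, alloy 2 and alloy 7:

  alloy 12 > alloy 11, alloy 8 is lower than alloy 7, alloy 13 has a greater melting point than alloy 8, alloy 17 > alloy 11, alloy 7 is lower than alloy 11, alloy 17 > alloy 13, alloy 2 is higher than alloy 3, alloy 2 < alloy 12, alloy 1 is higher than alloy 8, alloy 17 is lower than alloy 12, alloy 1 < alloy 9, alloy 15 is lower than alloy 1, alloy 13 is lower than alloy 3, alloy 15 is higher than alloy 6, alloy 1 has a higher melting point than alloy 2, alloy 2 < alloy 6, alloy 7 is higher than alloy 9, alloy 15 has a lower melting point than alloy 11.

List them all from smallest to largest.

alloy 8 < alloy 13 < alloy 3 < alloy 2 < alloy 6 < alloy 15 < alloy 1 < alloy 9 < alloy 7 < alloy 11 < alloy 17 < alloy 12

Nothing is placed below alloy 8, so it is least; from there alloy 8 < alloy 13; alloy 13 < alloy 3; alloy 3 < alloy 2; alloy 2 < alloy 6; alloy 6 < alloy 15; alloy 15 < alloy 1; alloy 1 < alloy 9; alloy 9 < alloy 7; alloy 7 < alloy 11; alloy 11 < alloy 17; alloy 17 < alloy 12, each given directly.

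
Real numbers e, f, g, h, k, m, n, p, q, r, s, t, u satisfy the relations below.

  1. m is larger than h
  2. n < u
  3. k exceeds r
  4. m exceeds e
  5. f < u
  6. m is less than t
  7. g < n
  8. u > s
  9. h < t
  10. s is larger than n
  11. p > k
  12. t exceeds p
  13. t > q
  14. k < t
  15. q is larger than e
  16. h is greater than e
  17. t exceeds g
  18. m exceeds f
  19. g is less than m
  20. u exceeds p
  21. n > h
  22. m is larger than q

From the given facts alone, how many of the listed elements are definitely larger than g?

From g the given relations immediately reach m, t, n.
From those, s, u — 5 in total.
No other element is forced above g by the given relations, so the count is 5.

5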